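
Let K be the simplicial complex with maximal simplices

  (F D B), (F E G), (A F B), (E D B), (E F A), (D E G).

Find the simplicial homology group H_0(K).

Take the total order A < B < D < E < F < G on the vertex set. Then K (dimension 2) consists of the simplices:

  0-simplices (6): A, B, D, E, F, G
  1-simplices (12): AB, AE, AF, BD, BE, BF, DE, DF, DG, EF, EG, FG
  2-simplices (6): ABF, AEF, BDE, BDF, DEG, EFG

so the chain groups are C_0 ≅ Z^6, C_1 ≅ Z^12, C_2 ≅ Z^6.

∂_1: C_1 → C_0 is given by ∂[p,q] = [q] − [p].
As a 6×12 matrix over Z this has rank 5, with invariant factors (1,1,1,1,1).

∂_2: C_2 → C_1 maps a triangle to the signed sum of its edges. For instance
  ∂ABF = BF − AF + AB,
  ∂BDF = DF − BF + BD.
The 12×6 boundary matrix has rank 6 and Smith normal form diag(1,1,1,1,1,1).

From H_k ≅ ker(∂_k) / im(∂_{k+1}) we obtain:

  H_0: rank C_0 − rank ∂_1 = 6 − 5 = 1, and the invariant factors of ∂_1 are all 1, so H_0 ≅ Z.

H_0 = Z.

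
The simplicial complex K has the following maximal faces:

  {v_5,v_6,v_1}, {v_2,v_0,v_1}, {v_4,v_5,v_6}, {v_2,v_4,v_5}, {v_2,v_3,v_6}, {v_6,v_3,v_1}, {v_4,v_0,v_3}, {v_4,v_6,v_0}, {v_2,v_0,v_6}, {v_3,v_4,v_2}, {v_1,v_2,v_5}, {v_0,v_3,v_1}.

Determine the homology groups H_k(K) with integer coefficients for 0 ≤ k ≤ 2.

H_0 ≅ Z,  H_1 ≅ Z/2,  H_2 = 0.

We work with the vertex ordering v_0 < v_1 < v_2 < v_3 < v_4 < v_5 < v_6. The simplices of K, each written with vertices in increasing order, are:

  0-simplices (7): [v_0], [v_1], [v_2], [v_3], [v_4], [v_5], [v_6]
  1-simplices (18): (18 of them)
  2-simplices (12): (12 of them)

giving chain groups C_0 ≅ Z^7, C_1 ≅ Z^18, C_2 ≅ Z^12.

Boundary ∂_1: C_1 → C_0 is given by ∂[p,q] = [q] − [p].
As a 7×18 matrix over Z this has rank 6, with invariant factors (1,1,1,1,1,1).

Boundary ∂_2: C_2 → C_1 acts by ∂[p,q,r] = [q,r] − [p,r] + [p,q]. For instance
  ∂[v_0,v_4,v_6] = [v_4,v_6] − [v_0,v_6] + [v_0,v_4],
  ∂[v_0,v_2,v_6] = [v_2,v_6] − [v_0,v_6] + [v_0,v_2].
The 18×12 boundary matrix has rank 12 and Smith normal form diag(1,1,1,1,1,1,1,1,1,1,1,2).

From H_k ≅ ker(∂_k) / im(∂_{k+1}) we obtain:

  H_0: rank C_0 − rank ∂_1 = 7 − 6 = 1, and the invariant factors of ∂_1 are all 1, so H_0 ≅ Z.
  H_1: rank ker ∂_1 − rank ∂_2 = (18 − 6) − 12 = 0, and ∂_2 has invariant factor 2 > 1, so H_1 ≅ Z/2.
  H_2: rank ker ∂_2 − rank ∂_3 = (12 − 12) − 0 = 0, and there is no ∂_3, so H_2 ≅ 0.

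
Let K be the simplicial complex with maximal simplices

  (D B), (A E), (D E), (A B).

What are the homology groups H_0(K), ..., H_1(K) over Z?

H_0 ≅ Z,  H_1 ≅ Z.

Take the total order A < B < D < E on the vertex set. Then K (dimension 1) consists of the simplices:

  0-simplices (4): A, B, D, E
  1-simplices (4): AB, AE, BD, DE

so the chain groups are C_0 ≅ Z^4, C_1 ≅ Z^4.

The boundary map ∂_1: C_1 → C_0 maps an edge to its endpoints' difference, ∂[p,q] = q − p. For instance
  ∂AE = E − A.
The resulting 4×4 matrix has rank 3, and its Smith normal form has invariant factors (1,1,1).

Now H_k = ker ∂_k / im ∂_{k+1}, so:

  H_0: rank C_0 − rank ∂_1 = 4 − 3 = 1, and the invariant factors of ∂_1 are all 1, so H_0 ≅ Z.
  H_1: rank ker ∂_1 − rank ∂_2 = (4 − 3) − 0 = 1, and there is no ∂_2, so H_1 ≅ Z.

(K is a triangulation of the circle S^1.)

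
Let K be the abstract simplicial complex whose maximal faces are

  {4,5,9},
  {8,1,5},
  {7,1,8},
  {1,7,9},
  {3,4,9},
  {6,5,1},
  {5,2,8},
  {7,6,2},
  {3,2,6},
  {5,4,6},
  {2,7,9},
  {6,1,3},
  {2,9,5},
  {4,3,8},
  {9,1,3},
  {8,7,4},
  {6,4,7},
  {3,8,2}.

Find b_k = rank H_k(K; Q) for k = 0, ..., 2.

Fix the vertex order 1 < 2 < 3 < 4 < 5 < 6 < 7 < 8 < 9 and write every simplex with vertices in increasing order. Then dim K = 2 and the simplices of K are:

  0-simplices (9): [1], [2], [3], [4], [5], [6], [7], [8], [9]
  1-simplices (27): (27 of them)
  2-simplices (18): [1,3,6], [1,3,9], [1,5,6], [1,5,8], [1,7,8], [1,7,9], [2,3,6], [2,3,8], [2,5,8], [2,5,9], [2,6,7], [2,7,9], [3,4,8], [3,4,9], [4,5,6], [4,5,9], [4,6,7], [4,7,8]

giving chain groups C_0 ≅ Z^9, C_1 ≅ Z^27, C_2 ≅ Z^18.

The boundary map ∂_1: C_1 → C_0 is given by ∂[p,q] = [q] − [p]. For instance
  ∂[1,8] = [8] − [1].
As a 9×27 matrix over Z this has rank 8, with invariant factors (1,1,1,1,1,1,1,1).

Boundary ∂_2: C_2 → C_1 acts by ∂[p,q,r] = [q,r] − [p,r] + [p,q]. For instance
  ∂[2,5,9] = [5,9] − [2,9] + [2,5],
  ∂[1,3,6] = [3,6] − [1,6] + [1,3].
This gives a 27×18 integer matrix of rank 17; reducing to Smith normal form yields diagonal entries (1,1,1,1,1,1,1,1,1,1,1,1,1,1,1,1,1).

Computing H_k = (kernel of ∂_k) / (image of ∂_{k+1}):

  H_0: rank C_0 − rank ∂_1 = 9 − 8 = 1, and the invariant factors of ∂_1 are all 1, so H_0 = Z.
  H_1: rank ker ∂_1 − rank ∂_2 = (27 − 8) − 17 = 2, and the invariant factors of ∂_2 are all 1, so H_1 = Z^2.
  H_2: rank ker ∂_2 − rank ∂_3 = (18 − 17) − 0 = 1, and there is no ∂_3, so H_2 = Z.

(K is a triangulation of the torus T^2.)

Hence the Betti numbers are b_0 = 1, b_1 = 2, b_2 = 1.

b_0 = 1, b_1 = 2, b_2 = 1.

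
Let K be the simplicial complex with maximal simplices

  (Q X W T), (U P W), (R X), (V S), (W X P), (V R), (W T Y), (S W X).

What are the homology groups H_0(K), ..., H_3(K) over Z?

Take the total order P < Q < R < S < T < U < V < W < X < Y on the vertex set. Then K (dimension 3) consists of the simplices:

  0-simplices (10): P, Q, R, S, T, U, V, W, X, Y
  1-simplices (17): PU, PW, PX, QT, QW, QX, RV, RX, SV, SW, SX, TW, TX, TY, UW, WX, WY
  2-simplices (8): PUW, PWX, QTW, QTX, QWX, SWX, TWX, TWY
  3-simplices (1): QTWX

giving chain groups C_0 ≅ Z^10, C_1 ≅ Z^17, C_2 ≅ Z^8, C_3 ≅ Z^1.

Boundary ∂_1: C_1 → C_0 sends each edge [p,q] (with p < q) to q − p. For instance
  ∂WY = Y − W.
The resulting 10×17 matrix has rank 9, and its Smith normal form has invariant factors (1,1,1,1,1,1,1,1,1).

Boundary ∂_2: C_2 → C_1 sends each 2-simplex [p,q,r] to [q,r] − [p,r] + [p,q]. For instance
  ∂QTW = TW − QW + QT,
  ∂SWX = WX − SX + SW.
As a 17×8 matrix over Z this has rank 7, with invariant factors (1,1,1,1,1,1,1).

The boundary map ∂_3: C_3 → C_2 sends each 3-simplex σ to the alternating sum Σ_i (−1)^i (σ with its i-th vertex removed). For instance
  ∂QTWX = TWX − QWX + QTX − QTW.
The resulting 8×1 matrix has rank 1, and its Smith normal form has invariant factors (1).

Reading off H_k = ker ∂_k / im ∂_{k+1}:

  H_0: rank C_0 − rank ∂_1 = 10 − 9 = 1, and the invariant factors of ∂_1 are all 1, so H_0 ≅ Z.
  H_1: rank ker ∂_1 − rank ∂_2 = (17 − 9) − 7 = 1, and the invariant factors of ∂_2 are all 1, so H_1 ≅ Z.
  H_2: rank ker ∂_2 − rank ∂_3 = (8 − 7) − 1 = 0, and the invariant factors of ∂_3 are all 1, so H_2 ≅ 0.
  H_3: rank ker ∂_3 − rank ∂_4 = (1 − 1) − 0 = 0, and there is no ∂_4, so H_3 ≅ 0.

H_0 ≅ Z,  H_1 ≅ Z,  H_2 = 0,  H_3 = 0.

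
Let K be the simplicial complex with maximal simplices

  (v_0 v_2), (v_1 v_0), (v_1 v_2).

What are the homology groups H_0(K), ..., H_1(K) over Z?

Order the vertices as v_0 < v_1 < v_2. Listing each simplex with vertices in this order, K has dimension 1 with simplices:

  0-simplices (3): [v_0], [v_1], [v_2]
  1-simplices (3): [v_0,v_1], [v_0,v_2], [v_1,v_2]

Hence C_0 ≅ Z^3, C_1 ≅ Z^3.

∂_1: C_1 → C_0 sends each edge [p,q] (with p < q) to q − p. For instance
  ∂[v_1,v_2] = [v_2] − [v_1].
This gives a 3×3 integer matrix of rank 2; reducing to Smith normal form yields diagonal entries (1,1).

Now H_k = ker ∂_k / im ∂_{k+1}, so:

  H_0: rank C_0 − rank ∂_1 = 3 − 2 = 1, and the invariant factors of ∂_1 are all 1, so H_0 = Z.
  H_1: rank ker ∂_1 − rank ∂_2 = (3 − 2) − 0 = 1, and there is no ∂_2, so H_1 = Z.

H_0 = Z,  H_1 = Z.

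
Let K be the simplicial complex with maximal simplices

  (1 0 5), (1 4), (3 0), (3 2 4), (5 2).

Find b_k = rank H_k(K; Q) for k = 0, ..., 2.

Fix the vertex order 0 < 1 < 2 < 3 < 4 < 5 and write every simplex with vertices in increasing order. Then dim K = 2 and the simplices of K are:

  0-simplices (6): [0], [1], [2], [3], [4], [5]
  1-simplices (9): [0,1], [0,3], [0,5], [1,4], [1,5], [2,3], [2,4], [2,5], [3,4]
  2-simplices (2): [0,1,5], [2,3,4]

Hence C_0 ≅ Z^6, C_1 ≅ Z^9, C_2 ≅ Z^2.

The boundary map ∂_1: C_1 → C_0 is given by ∂[p,q] = [q] − [p]. For instance
  ∂[1,5] = [5] − [1].
The resulting 6×9 matrix has rank 5, and its Smith normal form has invariant factors (1,1,1,1,1).

∂_2: C_2 → C_1 maps a triangle to the signed sum of its edges. For instance
  ∂[0,1,5] = [1,5] − [0,5] + [0,1],
  ∂[2,3,4] = [3,4] − [2,4] + [2,3].
The resulting 9×2 matrix has rank 2, and its Smith normal form has invariant factors (1,1).

Reading off H_k = ker ∂_k / im ∂_{k+1}:

  H_0: rank C_0 − rank ∂_1 = 6 − 5 = 1, and the invariant factors of ∂_1 are all 1, so H_0 = Z.
  H_1: rank ker ∂_1 − rank ∂_2 = (9 − 5) − 2 = 2, and the invariant factors of ∂_2 are all 1, so H_1 = Z^2.
  H_2: rank ker ∂_2 − rank ∂_3 = (2 − 2) − 0 = 0, and there is no ∂_3, so H_2 = 0.

Hence the Betti numbers are b_0 = 1, b_1 = 2, b_2 = 0.

b_0 = 1, b_1 = 2, b_2 = 0.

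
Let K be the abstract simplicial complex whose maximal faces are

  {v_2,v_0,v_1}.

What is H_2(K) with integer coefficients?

H_2 ≅ 0.

We work with the vertex ordering v_0 < v_1 < v_2. The simplices of K, each written with vertices in increasing order, are:

  0-simplices (3): [v_0], [v_1], [v_2]
  1-simplices (3): [v_0,v_1], [v_0,v_2], [v_1,v_2]
  2-simplices (1): [v_0,v_1,v_2]

giving chain groups C_0 ≅ Z^3, C_1 ≅ Z^3, C_2 ≅ Z^1.

Boundary ∂_1: C_1 → C_0 is given by ∂[p,q] = [q] − [p]. For instance
  ∂[v_1,v_2] = [v_2] − [v_1].
The 3×3 boundary matrix has rank 2 and Smith normal form diag(1,1).

∂_2: C_2 → C_1 maps a triangle to the signed sum of its edges. For instance
  ∂[v_0,v_1,v_2] = [v_1,v_2] − [v_0,v_2] + [v_0,v_1].
The resulting 3×1 matrix has rank 1, and its Smith normal form has invariant factors (1).

Computing H_k = (kernel of ∂_k) / (image of ∂_{k+1}):

  H_2: rank ker ∂_2 − rank ∂_3 = (1 − 1) − 0 = 0, and there is no ∂_3, so H_2 ≅ 0.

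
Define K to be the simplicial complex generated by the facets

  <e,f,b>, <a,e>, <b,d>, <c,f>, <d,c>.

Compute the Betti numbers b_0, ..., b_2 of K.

b_0 = 1, b_1 = 1, b_2 = 0.

We work with the vertex ordering a < b < c < d < e < f. The simplices of K, each written with vertices in increasing order, are:

  0-simplices (6): a, b, c, d, e, f
  1-simplices (7): ae, bd, be, bf, cd, cf, ef
  2-simplices (1): bef

Hence C_0 ≅ Z^6, C_1 ≅ Z^7, C_2 ≅ Z^1.

The boundary map ∂_1: C_1 → C_0 maps an edge to its endpoints' difference, ∂[p,q] = q − p. For instance
  ∂bd = d − b.
The resulting 6×7 matrix has rank 5, and its Smith normal form has invariant factors (1,1,1,1,1).

Boundary ∂_2: C_2 → C_1 sends each 2-simplex [p,q,r] to [q,r] − [p,r] + [p,q]. For instance
  ∂bef = ef − bf + be.
The 7×1 boundary matrix has rank 1 and Smith normal form diag(1).

Now H_k = ker ∂_k / im ∂_{k+1}, so:

  H_0: rank C_0 − rank ∂_1 = 6 − 5 = 1, and the invariant factors of ∂_1 are all 1, so H_0 ≅ Z.
  H_1: rank ker ∂_1 − rank ∂_2 = (7 − 5) − 1 = 1, and the invariant factors of ∂_2 are all 1, so H_1 ≅ Z.
  H_2: rank ker ∂_2 − rank ∂_3 = (1 − 1) − 0 = 0, and there is no ∂_3, so H_2 ≅ 0.

Hence the Betti numbers are b_0 = 1, b_1 = 1, b_2 = 0.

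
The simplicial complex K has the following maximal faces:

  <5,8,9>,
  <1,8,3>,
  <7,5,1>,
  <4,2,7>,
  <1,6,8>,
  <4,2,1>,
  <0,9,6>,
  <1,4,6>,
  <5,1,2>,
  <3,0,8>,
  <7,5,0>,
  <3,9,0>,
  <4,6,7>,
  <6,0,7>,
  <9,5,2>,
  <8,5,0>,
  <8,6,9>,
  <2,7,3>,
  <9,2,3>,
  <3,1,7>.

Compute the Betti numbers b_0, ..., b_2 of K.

b_0 = 1, b_1 = 1, b_2 = 0.

We work with the vertex ordering 0 < 1 < 2 < 3 < 4 < 5 < 6 < 7 < 8 < 9. The simplices of K, each written with vertices in increasing order, are:

  0-simplices (10): [0], [1], [2], [3], [4], [5], [6], [7], [8], [9]
  1-simplices (30): (30 of them)
  2-simplices (20): (20 of them)

so the chain groups are C_0 ≅ Z^10, C_1 ≅ Z^30, C_2 ≅ Z^20.

∂_1: C_1 → C_0 is given by ∂[p,q] = [q] − [p].
The 10×30 boundary matrix has rank 9 and Smith normal form diag(1,1,1,1,1,1,1,1,1).

Boundary ∂_2: C_2 → C_1 acts by ∂[p,q,r] = [q,r] − [p,r] + [p,q]. For instance
  ∂[2,3,7] = [3,7] − [2,7] + [2,3],
  ∂[0,6,7] = [6,7] − [0,7] + [0,6].
The resulting 30×20 matrix has rank 20, and its Smith normal form has invariant factors (1,1,1,1,1,1,1,1,1,1,1,1,1,1,1,1,1,1,1,2).

From H_k ≅ ker(∂_k) / im(∂_{k+1}) we obtain:

  H_0: rank C_0 − rank ∂_1 = 10 − 9 = 1, and the invariant factors of ∂_1 are all 1, so H_0 ≅ Z.
  H_1: rank ker ∂_1 − rank ∂_2 = (30 − 9) − 20 = 1, and ∂_2 has invariant factor 2 > 1, so H_1 ≅ Z × Z/2.
  H_2: rank ker ∂_2 − rank ∂_3 = (20 − 20) − 0 = 0, and there is no ∂_3, so H_2 ≅ 0.

Hence the Betti numbers are b_0 = 1, b_1 = 1, b_2 = 0.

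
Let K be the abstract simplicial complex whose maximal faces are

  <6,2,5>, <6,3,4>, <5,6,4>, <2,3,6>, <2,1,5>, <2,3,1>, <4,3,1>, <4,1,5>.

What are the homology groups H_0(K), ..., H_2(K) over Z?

H_0 ≅ Z,  H_1 = 0,  H_2 ≅ Z.

K has 6 vertices, 12 edges, 8 triangles.
rank ∂_0 = 0, rank ∂_1 = 5 ⇒ b_0 = 6 − 0 − 5 = 1; all invariant factors of ∂_1 are 1 so no torsion. So H_0 ≅ Z.
rank ∂_1 = 5, rank ∂_2 = 7 ⇒ b_1 = 12 − 5 − 7 = 0; all invariant factors of ∂_2 are 1 so no torsion. So H_1 ≅ 0.
rank ∂_2 = 7, rank ∂_3 = 0 ⇒ b_2 = 8 − 7 − 0 = 1. So H_2 ≅ Z.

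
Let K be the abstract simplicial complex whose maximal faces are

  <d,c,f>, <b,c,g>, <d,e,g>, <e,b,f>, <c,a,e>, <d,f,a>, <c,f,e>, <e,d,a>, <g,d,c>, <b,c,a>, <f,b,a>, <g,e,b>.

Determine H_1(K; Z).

H_1 = Z/2.

Fix the vertex order a < b < c < d < e < f < g and write every simplex with vertices in increasing order. Then dim K = 2 and the simplices of K are:

  0-simplices (7): a, b, c, d, e, f, g
  1-simplices (18): ab, ac, ad, ae, af, bc, be, bf, bg, cd, ce, cf, cg, de, df, dg, ef, eg
  2-simplices (12): abc, abf, ace, ade, adf, bcg, bef, beg, cdf, cdg, cef, deg

giving chain groups C_0 ≅ Z^7, C_1 ≅ Z^18, C_2 ≅ Z^12.

Boundary ∂_1: C_1 → C_0 is given by ∂[p,q] = [q] − [p]. For instance
  ∂cg = g − c.
The 7×18 boundary matrix has rank 6 and Smith normal form diag(1,1,1,1,1,1).

∂_2: C_2 → C_1 sends each 2-simplex [p,q,r] to [q,r] − [p,r] + [p,q]. For instance
  ∂ade = de − ae + ad,
  ∂bef = ef − bf + be.
The resulting 18×12 matrix has rank 12, and its Smith normal form has invariant factors (1,1,1,1,1,1,1,1,1,1,1,2).

Reading off H_k = ker ∂_k / im ∂_{k+1}:

  H_1: rank ker ∂_1 − rank ∂_2 = (18 − 6) − 12 = 0, and ∂_2 has invariant factor 2 > 1, so H_1 = Z/2.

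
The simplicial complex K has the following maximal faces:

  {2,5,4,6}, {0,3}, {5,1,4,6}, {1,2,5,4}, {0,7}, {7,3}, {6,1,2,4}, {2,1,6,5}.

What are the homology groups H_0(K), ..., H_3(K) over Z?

Take the total order 0 < 1 < 2 < 3 < 4 < 5 < 6 < 7 on the vertex set. Then K (dimension 3) consists of the simplices:

  0-simplices (8): [0], [1], [2], [3], [4], [5], [6], [7]
  1-simplices (13): [0,3], [0,7], [1,2], [1,4], [1,5], [1,6], [2,4], [2,5], [2,6], [3,7], [4,5], [4,6], [5,6]
  2-simplices (10): [1,2,4], [1,2,5], [1,2,6], [1,4,5], [1,4,6], [1,5,6], [2,4,5], [2,4,6], [2,5,6], [4,5,6]
  3-simplices (5): [1,2,4,5], [1,2,4,6], [1,2,5,6], [1,4,5,6], [2,4,5,6]

Hence C_0 ≅ Z^8, C_1 ≅ Z^13, C_2 ≅ Z^10, C_3 ≅ Z^5.

The boundary map ∂_1: C_1 → C_0 is given by ∂[p,q] = [q] − [p].
As a 8×13 matrix over Z this has rank 6, with invariant factors (1,1,1,1,1,1).

Boundary ∂_2: C_2 → C_1 maps a triangle to the signed sum of its edges. For instance
  ∂[2,4,6] = [4,6] − [2,6] + [2,4],
  ∂[1,5,6] = [5,6] − [1,6] + [1,5].
As a 13×10 matrix over Z this has rank 6, with invariant factors (1,1,1,1,1,1).

The boundary map ∂_3: C_3 → C_2 sends each 3-simplex σ to the alternating sum Σ_i (−1)^i (σ with its i-th vertex removed). For instance
  ∂[1,2,5,6] = [2,5,6] − [1,5,6] + [1,2,6] − [1,2,5],
  ∂[1,2,4,6] = [2,4,6] − [1,4,6] + [1,2,6] − [1,2,4].
This gives a 10×5 integer matrix of rank 4; reducing to Smith normal form yields diagonal entries (1,1,1,1).

From H_k ≅ ker(∂_k) / im(∂_{k+1}) we obtain:

  H_0: rank C_0 − rank ∂_1 = 8 − 6 = 2, and the invariant factors of ∂_1 are all 1, so H_0 = Z^2.
  H_1: rank ker ∂_1 − rank ∂_2 = (13 − 6) − 6 = 1, and the invariant factors of ∂_2 are all 1, so H_1 = Z.
  H_2: rank ker ∂_2 − rank ∂_3 = (10 − 6) − 4 = 0, and the invariant factors of ∂_3 are all 1, so H_2 = 0.
  H_3: rank ker ∂_3 − rank ∂_4 = (5 − 4) − 0 = 1, and there is no ∂_4, so H_3 = Z.

H_0 = Z^2,  H_1 = Z,  H_2 = 0,  H_3 = Z.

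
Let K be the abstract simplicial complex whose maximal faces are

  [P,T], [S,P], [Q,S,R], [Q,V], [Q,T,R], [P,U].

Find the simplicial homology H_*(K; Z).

K has 7 vertices, 9 edges, 2 triangles.
rank ∂_0 = 0, rank ∂_1 = 6 ⇒ b_0 = 7 − 0 − 6 = 1; all invariant factors of ∂_1 are 1 so no torsion. So H_0 = Z.
rank ∂_1 = 6, rank ∂_2 = 2 ⇒ b_1 = 9 − 6 − 2 = 1; all invariant factors of ∂_2 are 1 so no torsion. So H_1 = Z.
rank ∂_2 = 2, rank ∂_3 = 0 ⇒ b_2 = 2 − 2 − 0 = 0. So H_2 = 0.

H_0 ≅ Z,  H_1 ≅ Z,  H_2 = 0.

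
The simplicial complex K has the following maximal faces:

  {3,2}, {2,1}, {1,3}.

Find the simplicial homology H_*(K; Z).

We work with the vertex ordering 1 < 2 < 3. The simplices of K, each written with vertices in increasing order, are:

  0-simplices (3): [1], [2], [3]
  1-simplices (3): [1,2], [1,3], [2,3]

Hence C_0 ≅ Z^3, C_1 ≅ Z^3.

The boundary map ∂_1: C_1 → C_0 maps an edge to its endpoints' difference, ∂[p,q] = q − p. For instance
  ∂[1,2] = [2] − [1].
As a 3×3 matrix over Z this has rank 2, with invariant factors (1,1).

Now H_k = ker ∂_k / im ∂_{k+1}, so:

  H_0: rank C_0 − rank ∂_1 = 3 − 2 = 1, and the invariant factors of ∂_1 are all 1, so H_0 ≅ Z.
  H_1: rank ker ∂_1 − rank ∂_2 = (3 − 2) − 0 = 1, and there is no ∂_2, so H_1 ≅ Z.

H_0 ≅ Z,  H_1 ≅ Z.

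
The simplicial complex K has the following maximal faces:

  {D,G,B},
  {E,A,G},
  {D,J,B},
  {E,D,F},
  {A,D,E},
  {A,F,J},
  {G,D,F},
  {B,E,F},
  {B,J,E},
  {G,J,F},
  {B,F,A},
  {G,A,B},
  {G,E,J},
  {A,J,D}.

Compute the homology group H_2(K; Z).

Order the vertices as A < B < D < E < F < G < J. Listing each simplex with vertices in this order, K has dimension 2 with simplices:

  0-simplices (7): A, B, D, E, F, G, J
  1-simplices (21): AB, AD, AE, AF, AG, AJ, BD, BE, BF, BG, BJ, DE, DF, DG, DJ, EF, EG, EJ, FG, FJ, GJ
  2-simplices (14): ABF, ABG, ADE, ADJ, AEG, AFJ, BDG, BDJ, BEF, BEJ, DEF, DFG, EGJ, FGJ

so the chain groups are C_0 ≅ Z^7, C_1 ≅ Z^21, C_2 ≅ Z^14.

Boundary ∂_1: C_1 → C_0 maps an edge to its endpoints' difference, ∂[p,q] = q − p.
As a 7×21 matrix over Z this has rank 6, with invariant factors (1,1,1,1,1,1).

The boundary map ∂_2: C_2 → C_1 maps a triangle to the signed sum of its edges. For instance
  ∂ADJ = DJ − AJ + AD,
  ∂DEF = EF − DF + DE.
As a 21×14 matrix over Z this has rank 13, with invariant factors (1,1,1,1,1,1,1,1,1,1,1,1,1).

Computing H_k = (kernel of ∂_k) / (image of ∂_{k+1}):

  H_2: rank ker ∂_2 − rank ∂_3 = (14 − 13) − 0 = 1, and there is no ∂_3, so H_2 ≅ Z.

(K is a triangulation of the torus T^2.)

H_2 ≅ Z.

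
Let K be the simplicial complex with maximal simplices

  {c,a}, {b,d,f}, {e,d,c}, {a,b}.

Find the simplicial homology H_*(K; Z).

Take the total order a < b < c < d < e < f on the vertex set. Then K (dimension 2) consists of the simplices:

  0-simplices (6): a, b, c, d, e, f
  1-simplices (8): ab, ac, bd, bf, cd, ce, de, df
  2-simplices (2): bdf, cde

so the chain groups are C_0 ≅ Z^6, C_1 ≅ Z^8, C_2 ≅ Z^2.

∂_1: C_1 → C_0 maps an edge to its endpoints' difference, ∂[p,q] = q − p. For instance
  ∂bd = d − b.
The 6×8 boundary matrix has rank 5 and Smith normal form diag(1,1,1,1,1).

The boundary map ∂_2: C_2 → C_1 acts by ∂[p,q,r] = [q,r] − [p,r] + [p,q]. For instance
  ∂bdf = df − bf + bd,
  ∂cde = de − ce + cd.
As a 8×2 matrix over Z this has rank 2, with invariant factors (1,1).

Now H_k = ker ∂_k / im ∂_{k+1}, so:

  H_0: rank C_0 − rank ∂_1 = 6 − 5 = 1, and the invariant factors of ∂_1 are all 1, so H_0 = Z.
  H_1: rank ker ∂_1 − rank ∂_2 = (8 − 5) − 2 = 1, and the invariant factors of ∂_2 are all 1, so H_1 = Z.
  H_2: rank ker ∂_2 − rank ∂_3 = (2 − 2) − 0 = 0, and there is no ∂_3, so H_2 = 0.

As a check, the Euler characteristic is 6 − 8 + 2 = 0, which agrees with 1 − 1 + 0 = 0.

H_0 ≅ Z,  H_1 ≅ Z,  H_2 = 0.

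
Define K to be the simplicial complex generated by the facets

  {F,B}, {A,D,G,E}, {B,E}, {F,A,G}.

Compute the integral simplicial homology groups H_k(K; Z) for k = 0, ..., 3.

H_0 ≅ Z,  H_1 ≅ Z,  H_2 = 0,  H_3 = 0.

We work with the vertex ordering A < B < D < E < F < G. The simplices of K, each written with vertices in increasing order, are:

  0-simplices (6): A, B, D, E, F, G
  1-simplices (10): AD, AE, AF, AG, BE, BF, DE, DG, EG, FG
  2-simplices (5): ADE, ADG, AEG, AFG, DEG
  3-simplices (1): ADEG

so the chain groups are C_0 ≅ Z^6, C_1 ≅ Z^10, C_2 ≅ Z^5, C_3 ≅ Z^1.

∂_1: C_1 → C_0 maps an edge to its endpoints' difference, ∂[p,q] = q − p.
This gives a 6×10 integer matrix of rank 5; reducing to Smith normal form yields diagonal entries (1,1,1,1,1).

The boundary map ∂_2: C_2 → C_1 acts by ∂[p,q,r] = [q,r] − [p,r] + [p,q]. For instance
  ∂ADE = DE − AE + AD,
  ∂AFG = FG − AG + AF.
As a 10×5 matrix over Z this has rank 4, with invariant factors (1,1,1,1).

∂_3: C_3 → C_2 sends each 3-simplex σ to the alternating sum Σ_i (−1)^i (σ with its i-th vertex removed). For instance
  ∂ADEG = DEG − AEG + ADG − ADE.
This gives a 5×1 integer matrix of rank 1; reducing to Smith normal form yields diagonal entries (1).

Computing H_k = (kernel of ∂_k) / (image of ∂_{k+1}):

  H_0: rank C_0 − rank ∂_1 = 6 − 5 = 1, and the invariant factors of ∂_1 are all 1, so H_0 ≅ Z.
  H_1: rank ker ∂_1 − rank ∂_2 = (10 − 5) − 4 = 1, and the invariant factors of ∂_2 are all 1, so H_1 ≅ Z.
  H_2: rank ker ∂_2 − rank ∂_3 = (5 − 4) − 1 = 0, and the invariant factors of ∂_3 are all 1, so H_2 ≅ 0.
  H_3: rank ker ∂_3 − rank ∂_4 = (1 − 1) − 0 = 0, and there is no ∂_4, so H_3 ≅ 0.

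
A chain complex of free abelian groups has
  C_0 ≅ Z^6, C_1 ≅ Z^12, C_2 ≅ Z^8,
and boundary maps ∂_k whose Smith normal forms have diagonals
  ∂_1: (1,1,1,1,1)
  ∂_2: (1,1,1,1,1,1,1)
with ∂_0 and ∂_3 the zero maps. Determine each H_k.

H_0 ≅ Z,  H_1 = 0,  H_2 ≅ Z.

H_0: b_0 = 6 − 0 − 5 = 1; torsion from ∂_1 factors > 1: none. So H_0 ≅ Z.
H_1: b_1 = 12 − 5 − 7 = 0; torsion from ∂_2 factors > 1: none. So H_1 ≅ 0.
H_2: b_2 = 8 − 7 − 0 = 1; torsion from ∂_3 factors > 1: none. So H_2 ≅ Z.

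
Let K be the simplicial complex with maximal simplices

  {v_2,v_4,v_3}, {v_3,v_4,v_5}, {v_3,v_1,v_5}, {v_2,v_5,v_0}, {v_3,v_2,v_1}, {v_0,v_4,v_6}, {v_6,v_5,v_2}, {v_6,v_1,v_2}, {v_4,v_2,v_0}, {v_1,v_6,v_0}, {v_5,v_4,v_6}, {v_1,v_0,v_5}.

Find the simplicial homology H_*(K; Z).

H_0 ≅ Z,  H_1 ≅ Z_2,  H_2 = 0.

We work with the vertex ordering v_0 < v_1 < v_2 < v_3 < v_4 < v_5 < v_6. The simplices of K, each written with vertices in increasing order, are:

  0-simplices (7): [v_0], [v_1], [v_2], [v_3], [v_4], [v_5], [v_6]
  1-simplices (18): (18 of them)
  2-simplices (12): (12 of them)

giving chain groups C_0 ≅ Z^7, C_1 ≅ Z^18, C_2 ≅ Z^12.

Boundary ∂_1: C_1 → C_0 maps an edge to its endpoints' difference, ∂[p,q] = q − p. For instance
  ∂[v_0,v_6] = [v_6] − [v_0].
As a 7×18 matrix over Z this has rank 6, with invariant factors (1,1,1,1,1,1).

∂_2: C_2 → C_1 acts by ∂[p,q,r] = [q,r] − [p,r] + [p,q]. For instance
  ∂[v_0,v_1,v_6] = [v_1,v_6] − [v_0,v_6] + [v_0,v_1],
  ∂[v_0,v_4,v_6] = [v_4,v_6] − [v_0,v_6] + [v_0,v_4].
As a 18×12 matrix over Z this has rank 12, with invariant factors (1,1,1,1,1,1,1,1,1,1,1,2).

Computing H_k = (kernel of ∂_k) / (image of ∂_{k+1}):

  H_0: rank C_0 − rank ∂_1 = 7 − 6 = 1, and the invariant factors of ∂_1 are all 1, so H_0 = Z.
  H_1: rank ker ∂_1 − rank ∂_2 = (18 − 6) − 12 = 0, and ∂_2 has invariant factor 2 > 1, so H_1 = Z_2.
  H_2: rank ker ∂_2 − rank ∂_3 = (12 − 12) − 0 = 0, and there is no ∂_3, so H_2 = 0.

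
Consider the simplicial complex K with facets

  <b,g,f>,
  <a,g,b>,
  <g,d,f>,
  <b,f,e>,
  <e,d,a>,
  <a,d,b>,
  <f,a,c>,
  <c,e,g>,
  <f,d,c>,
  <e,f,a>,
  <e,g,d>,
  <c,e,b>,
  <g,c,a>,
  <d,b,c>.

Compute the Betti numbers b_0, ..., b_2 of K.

We work with the vertex ordering a < b < c < d < e < f < g. The simplices of K, each written with vertices in increasing order, are:

  0-simplices (7): a, b, c, d, e, f, g
  1-simplices (21): ab, ac, ad, ae, af, ag, bc, bd, be, bf, bg, cd, ce, cf, cg, de, df, dg, ef, eg, fg
  2-simplices (14): abd, abg, acf, acg, ade, aef, bcd, bce, bef, bfg, cdf, ceg, deg, dfg

Hence C_0 ≅ Z^7, C_1 ≅ Z^21, C_2 ≅ Z^14.

Boundary ∂_1: C_1 → C_0 sends each edge [p,q] (with p < q) to q − p. For instance
  ∂fg = g − f.
The 7×21 boundary matrix has rank 6 and Smith normal form diag(1,1,1,1,1,1).

Boundary ∂_2: C_2 → C_1 acts by ∂[p,q,r] = [q,r] − [p,r] + [p,q]. For instance
  ∂bcd = cd − bd + bc,
  ∂abd = bd − ad + ab.
The resulting 21×14 matrix has rank 13, and its Smith normal form has invariant factors (1,1,1,1,1,1,1,1,1,1,1,1,1).

Computing H_k = (kernel of ∂_k) / (image of ∂_{k+1}):

  H_0: rank C_0 − rank ∂_1 = 7 − 6 = 1, and the invariant factors of ∂_1 are all 1, so H_0 = Z.
  H_1: rank ker ∂_1 − rank ∂_2 = (21 − 6) − 13 = 2, and the invariant factors of ∂_2 are all 1, so H_1 = Z^2.
  H_2: rank ker ∂_2 − rank ∂_3 = (14 − 13) − 0 = 1, and there is no ∂_3, so H_2 = Z.

Hence the Betti numbers are b_0 = 1, b_1 = 2, b_2 = 1.

b_0 = 1, b_1 = 2, b_2 = 1.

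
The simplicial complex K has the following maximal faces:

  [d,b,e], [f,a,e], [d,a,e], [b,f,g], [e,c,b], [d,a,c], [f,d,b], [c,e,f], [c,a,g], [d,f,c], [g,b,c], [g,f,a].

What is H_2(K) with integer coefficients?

H_2 ≅ 0.

Fix the vertex order a < b < c < d < e < f < g and write every simplex with vertices in increasing order. Then dim K = 2 and the simplices of K are:

  0-simplices (7): a, b, c, d, e, f, g
  1-simplices (18): ac, ad, ae, af, ag, bc, bd, be, bf, bg, cd, ce, cf, cg, de, df, ef, fg
  2-simplices (12): acd, acg, ade, aef, afg, bce, bcg, bde, bdf, bfg, cdf, cef

giving chain groups C_0 ≅ Z^7, C_1 ≅ Z^18, C_2 ≅ Z^12.

The boundary map ∂_1: C_1 → C_0 sends each edge [p,q] (with p < q) to q − p.
The resulting 7×18 matrix has rank 6, and its Smith normal form has invariant factors (1,1,1,1,1,1).

∂_2: C_2 → C_1 maps a triangle to the signed sum of its edges. For instance
  ∂aef = ef − af + ae,
  ∂bce = ce − be + bc.
This gives a 18×12 integer matrix of rank 12; reducing to Smith normal form yields diagonal entries (1,1,1,1,1,1,1,1,1,1,1,2).

Computing H_k = (kernel of ∂_k) / (image of ∂_{k+1}):

  H_2: rank ker ∂_2 − rank ∂_3 = (12 − 12) − 0 = 0, and there is no ∂_3, so H_2 ≅ 0.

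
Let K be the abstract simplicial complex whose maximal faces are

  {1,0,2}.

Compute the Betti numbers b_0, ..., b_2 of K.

b_0 = 1, b_1 = 0, b_2 = 0.

Order the vertices as 0 < 1 < 2. Listing each simplex with vertices in this order, K has dimension 2 with simplices:

  0-simplices (3): [0], [1], [2]
  1-simplices (3): [0,1], [0,2], [1,2]
  2-simplices (1): [0,1,2]

giving chain groups C_0 ≅ Z^3, C_1 ≅ Z^3, C_2 ≅ Z^1.

∂_1: C_1 → C_0 maps an edge to its endpoints' difference, ∂[p,q] = q − p. For instance
  ∂[0,2] = [2] − [0].
The resulting 3×3 matrix has rank 2, and its Smith normal form has invariant factors (1,1).

The boundary map ∂_2: C_2 → C_1 sends each 2-simplex [p,q,r] to [q,r] − [p,r] + [p,q]. For instance
  ∂[0,1,2] = [1,2] − [0,2] + [0,1].
The resulting 3×1 matrix has rank 1, and its Smith normal form has invariant factors (1).

Reading off H_k = ker ∂_k / im ∂_{k+1}:

  H_0: rank C_0 − rank ∂_1 = 3 − 2 = 1, and the invariant factors of ∂_1 are all 1, so H_0 = Z.
  H_1: rank ker ∂_1 − rank ∂_2 = (3 − 2) − 1 = 0, and the invariant factors of ∂_2 are all 1, so H_1 = 0.
  H_2: rank ker ∂_2 − rank ∂_3 = (1 − 1) − 0 = 0, and there is no ∂_3, so H_2 = 0.

(K is a triangulation of the 2-simplex.)

Hence the Betti numbers are b_0 = 1, b_1 = 0, b_2 = 0.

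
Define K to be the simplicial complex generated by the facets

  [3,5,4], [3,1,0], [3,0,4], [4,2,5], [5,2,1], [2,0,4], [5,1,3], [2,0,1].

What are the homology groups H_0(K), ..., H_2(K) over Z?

K has 6 vertices, 12 edges, 8 triangles.
rank ∂_0 = 0, rank ∂_1 = 5 ⇒ b_0 = 6 − 0 − 5 = 1; all invariant factors of ∂_1 are 1 so no torsion. So H_0 = Z.
rank ∂_1 = 5, rank ∂_2 = 7 ⇒ b_1 = 12 − 5 − 7 = 0; all invariant factors of ∂_2 are 1 so no torsion. So H_1 = 0.
rank ∂_2 = 7, rank ∂_3 = 0 ⇒ b_2 = 8 − 7 − 0 = 1. So H_2 = Z.

H_0 ≅ Z,  H_1 = 0,  H_2 ≅ Z.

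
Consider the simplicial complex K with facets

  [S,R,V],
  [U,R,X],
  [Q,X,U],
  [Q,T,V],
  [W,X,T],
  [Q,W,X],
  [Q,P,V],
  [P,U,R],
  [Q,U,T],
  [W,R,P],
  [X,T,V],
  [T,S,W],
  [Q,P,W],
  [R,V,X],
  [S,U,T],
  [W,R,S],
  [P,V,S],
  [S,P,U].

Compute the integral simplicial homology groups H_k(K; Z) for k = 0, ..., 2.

H_0 ≅ Z,  H_1 ≅ Z ⊕ Z/2,  H_2 = 0.

Order the vertices as P < Q < R < S < T < U < V < W < X. Listing each simplex with vertices in this order, K has dimension 2 with simplices:

  0-simplices (9): P, Q, R, S, T, U, V, W, X
  1-simplices (27): PQ, PR, PS, PU, PV, PW, QT, QU, QV, QW, QX, RS, RU, RV, RW, RX, ST, SU, SV, SW, TU, TV, TW, TX, UX, VX, WX
  2-simplices (18): PQV, PQW, PRU, PRW, PSU, PSV, QTU, QTV, QUX, QWX, RSV, RSW, RUX, RVX, STU, STW, TVX, TWX

giving chain groups C_0 ≅ Z^9, C_1 ≅ Z^27, C_2 ≅ Z^18.

∂_1: C_1 → C_0 is given by ∂[p,q] = [q] − [p]. For instance
  ∂TU = U − T.
This gives a 9×27 integer matrix of rank 8; reducing to Smith normal form yields diagonal entries (1,1,1,1,1,1,1,1).

∂_2: C_2 → C_1 sends each 2-simplex [p,q,r] to [q,r] − [p,r] + [p,q]. For instance
  ∂RVX = VX − RX + RV,
  ∂RSW = SW − RW + RS.
The resulting 27×18 matrix has rank 18, and its Smith normal form has invariant factors (1,1,1,1,1,1,1,1,1,1,1,1,1,1,1,1,1,2).

Reading off H_k = ker ∂_k / im ∂_{k+1}:

  H_0: rank C_0 − rank ∂_1 = 9 − 8 = 1, and the invariant factors of ∂_1 are all 1, so H_0 ≅ Z.
  H_1: rank ker ∂_1 − rank ∂_2 = (27 − 8) − 18 = 1, and ∂_2 has invariant factor 2 > 1, so H_1 ≅ Z ⊕ Z/2.
  H_2: rank ker ∂_2 − rank ∂_3 = (18 − 18) − 0 = 0, and there is no ∂_3, so H_2 ≅ 0.

(K is a triangulation of the Klein bottle.)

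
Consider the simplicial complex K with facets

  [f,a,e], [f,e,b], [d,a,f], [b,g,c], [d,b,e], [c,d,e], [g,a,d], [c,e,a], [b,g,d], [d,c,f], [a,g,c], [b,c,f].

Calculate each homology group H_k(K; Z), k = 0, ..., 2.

K has 7 vertices, 18 edges, 12 triangles.
rank ∂_0 = 0, rank ∂_1 = 6 ⇒ b_0 = 7 − 0 − 6 = 1; all invariant factors of ∂_1 are 1 so no torsion. So H_0 = Z.
rank ∂_1 = 6, rank ∂_2 = 12 ⇒ b_1 = 18 − 6 − 12 = 0; ∂_2 has invariant factor(s) [2] giving torsion. So H_1 = Z/2Z.
rank ∂_2 = 12, rank ∂_3 = 0 ⇒ b_2 = 12 − 12 − 0 = 0. So H_2 = 0.

H_0 ≅ Z,  H_1 ≅ Z/2Z,  H_2 = 0.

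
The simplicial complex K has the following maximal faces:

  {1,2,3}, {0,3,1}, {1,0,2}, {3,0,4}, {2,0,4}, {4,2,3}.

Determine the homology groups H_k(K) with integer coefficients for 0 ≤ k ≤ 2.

H_0 ≅ Z,  H_1 = 0,  H_2 ≅ Z.

Fix the vertex order 0 < 1 < 2 < 3 < 4 and write every simplex with vertices in increasing order. Then dim K = 2 and the simplices of K are:

  0-simplices (5): [0], [1], [2], [3], [4]
  1-simplices (9): [0,1], [0,2], [0,3], [0,4], [1,2], [1,3], [2,3], [2,4], [3,4]
  2-simplices (6): [0,1,2], [0,1,3], [0,2,4], [0,3,4], [1,2,3], [2,3,4]

Hence C_0 ≅ Z^5, C_1 ≅ Z^9, C_2 ≅ Z^6.

The boundary map ∂_1: C_1 → C_0 is given by ∂[p,q] = [q] − [p].
This gives a 5×9 integer matrix of rank 4; reducing to Smith normal form yields diagonal entries (1,1,1,1).

Boundary ∂_2: C_2 → C_1 maps a triangle to the signed sum of its edges. For instance
  ∂[0,3,4] = [3,4] − [0,4] + [0,3],
  ∂[1,2,3] = [2,3] − [1,3] + [1,2].
This gives a 9×6 integer matrix of rank 5; reducing to Smith normal form yields diagonal entries (1,1,1,1,1).

Reading off H_k = ker ∂_k / im ∂_{k+1}:

  H_0: rank C_0 − rank ∂_1 = 5 − 4 = 1, and the invariant factors of ∂_1 are all 1, so H_0 ≅ Z.
  H_1: rank ker ∂_1 − rank ∂_2 = (9 − 4) − 5 = 0, and the invariant factors of ∂_2 are all 1, so H_1 ≅ 0.
  H_2: rank ker ∂_2 − rank ∂_3 = (6 − 5) − 0 = 1, and there is no ∂_3, so H_2 ≅ Z.

As a check, the Euler characteristic is 5 − 9 + 6 = 2, which agrees with 1 − 0 + 1 = 2.
(K is a triangulation of the 2-sphere S^2.)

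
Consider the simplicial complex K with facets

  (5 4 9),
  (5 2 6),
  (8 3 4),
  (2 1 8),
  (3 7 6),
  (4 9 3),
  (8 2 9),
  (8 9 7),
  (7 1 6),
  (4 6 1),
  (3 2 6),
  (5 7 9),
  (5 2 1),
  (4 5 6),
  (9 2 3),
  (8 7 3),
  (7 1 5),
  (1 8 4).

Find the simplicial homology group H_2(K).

Take the total order 1 < 2 < 3 < 4 < 5 < 6 < 7 < 8 < 9 on the vertex set. Then K (dimension 2) consists of the simplices:

  0-simplices (9): [1], [2], [3], [4], [5], [6], [7], [8], [9]
  1-simplices (27): (27 of them)
  2-simplices (18): [1,2,5], [1,2,8], [1,4,6], [1,4,8], [1,5,7], [1,6,7], [2,3,6], [2,3,9], [2,5,6], [2,8,9], [3,4,8], [3,4,9], [3,6,7], [3,7,8], [4,5,6], [4,5,9], [5,7,9], [7,8,9]

giving chain groups C_0 ≅ Z^9, C_1 ≅ Z^27, C_2 ≅ Z^18.

Boundary ∂_1: C_1 → C_0 sends each edge [p,q] (with p < q) to q − p.
As a 9×27 matrix over Z this has rank 8, with invariant factors (1,1,1,1,1,1,1,1).

∂_2: C_2 → C_1 sends each 2-simplex [p,q,r] to [q,r] − [p,r] + [p,q]. For instance
  ∂[5,7,9] = [7,9] − [5,9] + [5,7],
  ∂[2,3,6] = [3,6] − [2,6] + [2,3].
As a 27×18 matrix over Z this has rank 18, with invariant factors (1,1,1,1,1,1,1,1,1,1,1,1,1,1,1,1,1,2).

Computing H_k = (kernel of ∂_k) / (image of ∂_{k+1}):

  H_2: rank ker ∂_2 − rank ∂_3 = (18 − 18) − 0 = 0, and there is no ∂_3, so H_2 = 0.

(K is a triangulation of the Klein bottle.)

H_2 = 0.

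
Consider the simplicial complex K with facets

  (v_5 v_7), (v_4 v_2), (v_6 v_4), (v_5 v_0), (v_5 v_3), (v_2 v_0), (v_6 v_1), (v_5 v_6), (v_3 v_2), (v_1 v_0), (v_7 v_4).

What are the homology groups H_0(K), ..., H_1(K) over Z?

H_0 ≅ Z,  H_1 ≅ Z^4.

We work with the vertex ordering v_0 < v_1 < v_2 < v_3 < v_4 < v_5 < v_6 < v_7. The simplices of K, each written with vertices in increasing order, are:

  0-simplices (8): [v_0], [v_1], [v_2], [v_3], [v_4], [v_5], [v_6], [v_7]
  1-simplices (11): [v_0,v_1], [v_0,v_2], [v_0,v_5], [v_1,v_6], [v_2,v_3], [v_2,v_4], [v_3,v_5], [v_4,v_6], [v_4,v_7], [v_5,v_6], [v_5,v_7]

giving chain groups C_0 ≅ Z^8, C_1 ≅ Z^11.

Boundary ∂_1: C_1 → C_0 is given by ∂[p,q] = [q] − [p]. For instance
  ∂[v_2,v_4] = [v_4] − [v_2].
As a 8×11 matrix over Z this has rank 7, with invariant factors (1,1,1,1,1,1,1).

Computing H_k = (kernel of ∂_k) / (image of ∂_{k+1}):

  H_0: rank C_0 − rank ∂_1 = 8 − 7 = 1, and the invariant factors of ∂_1 are all 1, so H_0 = Z.
  H_1: rank ker ∂_1 − rank ∂_2 = (11 − 7) − 0 = 4, and there is no ∂_2, so H_1 = Z^4.

As a check, the Euler characteristic is 8 − 11 = -3, which agrees with 1 − 4 = -3.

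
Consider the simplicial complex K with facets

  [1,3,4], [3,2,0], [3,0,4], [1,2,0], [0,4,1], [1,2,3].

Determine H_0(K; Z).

H_0 ≅ Z.

Order the vertices as 0 < 1 < 2 < 3 < 4. Listing each simplex with vertices in this order, K has dimension 2 with simplices:

  0-simplices (5): [0], [1], [2], [3], [4]
  1-simplices (9): [0,1], [0,2], [0,3], [0,4], [1,2], [1,3], [1,4], [2,3], [3,4]
  2-simplices (6): [0,1,2], [0,1,4], [0,2,3], [0,3,4], [1,2,3], [1,3,4]

so the chain groups are C_0 ≅ Z^5, C_1 ≅ Z^9, C_2 ≅ Z^6.

∂_1: C_1 → C_0 maps an edge to its endpoints' difference, ∂[p,q] = q − p.
The 5×9 boundary matrix has rank 4 and Smith normal form diag(1,1,1,1).

Boundary ∂_2: C_2 → C_1 acts by ∂[p,q,r] = [q,r] − [p,r] + [p,q]. For instance
  ∂[0,1,4] = [1,4] − [0,4] + [0,1],
  ∂[0,3,4] = [3,4] − [0,4] + [0,3].
As a 9×6 matrix over Z this has rank 5, with invariant factors (1,1,1,1,1).

Reading off H_k = ker ∂_k / im ∂_{k+1}:

  H_0: rank C_0 − rank ∂_1 = 5 − 4 = 1, and the invariant factors of ∂_1 are all 1, so H_0 = Z.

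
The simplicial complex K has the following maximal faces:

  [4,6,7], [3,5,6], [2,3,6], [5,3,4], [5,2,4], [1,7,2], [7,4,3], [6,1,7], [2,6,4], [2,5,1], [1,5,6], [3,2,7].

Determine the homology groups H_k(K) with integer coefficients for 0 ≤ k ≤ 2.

H_0 = Z,  H_1 = Z/2Z,  H_2 = 0.

We work with the vertex ordering 1 < 2 < 3 < 4 < 5 < 6 < 7. The simplices of K, each written with vertices in increasing order, are:

  0-simplices (7): [1], [2], [3], [4], [5], [6], [7]
  1-simplices (18): [1,2], [1,5], [1,6], [1,7], [2,3], [2,4], [2,5], [2,6], [2,7], [3,4], [3,5], [3,6], [3,7], [4,5], [4,6], [4,7], [5,6], [6,7]
  2-simplices (12): [1,2,5], [1,2,7], [1,5,6], [1,6,7], [2,3,6], [2,3,7], [2,4,5], [2,4,6], [3,4,5], [3,4,7], [3,5,6], [4,6,7]

giving chain groups C_0 ≅ Z^7, C_1 ≅ Z^18, C_2 ≅ Z^12.

The boundary map ∂_1: C_1 → C_0 sends each edge [p,q] (with p < q) to q − p.
The 7×18 boundary matrix has rank 6 and Smith normal form diag(1,1,1,1,1,1).

∂_2: C_2 → C_1 acts by ∂[p,q,r] = [q,r] − [p,r] + [p,q]. For instance
  ∂[2,4,6] = [4,6] − [2,6] + [2,4],
  ∂[2,4,5] = [4,5] − [2,5] + [2,4].
This gives a 18×12 integer matrix of rank 12; reducing to Smith normal form yields diagonal entries (1,1,1,1,1,1,1,1,1,1,1,2).

Now H_k = ker ∂_k / im ∂_{k+1}, so:

  H_0: rank C_0 − rank ∂_1 = 7 − 6 = 1, and the invariant factors of ∂_1 are all 1, so H_0 = Z.
  H_1: rank ker ∂_1 − rank ∂_2 = (18 − 6) − 12 = 0, and ∂_2 has invariant factor 2 > 1, so H_1 = Z/2Z.
  H_2: rank ker ∂_2 − rank ∂_3 = (12 − 12) − 0 = 0, and there is no ∂_3, so H_2 = 0.

As a check, the Euler characteristic is 7 − 18 + 12 = 1, which agrees with 1 − 0 + 0 = 1.
(K is a triangulation of the real projective plane RP^2.)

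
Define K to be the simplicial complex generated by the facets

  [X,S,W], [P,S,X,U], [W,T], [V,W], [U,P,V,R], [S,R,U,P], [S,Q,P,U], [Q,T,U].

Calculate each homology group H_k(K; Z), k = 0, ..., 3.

H_0 = Z,  H_1 = Z^2,  H_2 = 0,  H_3 = 0.

Take the total order P < Q < R < S < T < U < V < W < X on the vertex set. Then K (dimension 3) consists of the simplices:

  0-simplices (9): P, Q, R, S, T, U, V, W, X
  1-simplices (21): PQ, PR, PS, PU, PV, PX, QS, QT, QU, RS, RU, RV, SU, SW, SX, TU, TW, UV, UX, VW, WX
  2-simplices (15): PQS, PQU, PRS, PRU, PRV, PSU, PSX, PUV, PUX, QSU, QTU, RSU, RUV, SUX, SWX
  3-simplices (4): PQSU, PRSU, PRUV, PSUX

giving chain groups C_0 ≅ Z^9, C_1 ≅ Z^21, C_2 ≅ Z^15, C_3 ≅ Z^4.

∂_1: C_1 → C_0 sends each edge [p,q] (with p < q) to q − p. For instance
  ∂SX = X − S.
As a 9×21 matrix over Z this has rank 8, with invariant factors (1,1,1,1,1,1,1,1).

∂_2: C_2 → C_1 maps a triangle to the signed sum of its edges. For instance
  ∂PSU = SU − PU + PS,
  ∂RUV = UV − RV + RU.
This gives a 21×15 integer matrix of rank 11; reducing to Smith normal form yields diagonal entries (1,1,1,1,1,1,1,1,1,1,1).

Boundary ∂_3: C_3 → C_2 sends each 3-simplex σ to the alternating sum Σ_i (−1)^i (σ with its i-th vertex removed). For instance
  ∂PRSU = RSU − PSU + PRU − PRS,
  ∂PQSU = QSU − PSU + PQU − PQS.
This gives a 15×4 integer matrix of rank 4; reducing to Smith normal form yields diagonal entries (1,1,1,1).

Reading off H_k = ker ∂_k / im ∂_{k+1}:

  H_0: rank C_0 − rank ∂_1 = 9 − 8 = 1, and the invariant factors of ∂_1 are all 1, so H_0 ≅ Z.
  H_1: rank ker ∂_1 − rank ∂_2 = (21 − 8) − 11 = 2, and the invariant factors of ∂_2 are all 1, so H_1 ≅ Z^2.
  H_2: rank ker ∂_2 − rank ∂_3 = (15 − 11) − 4 = 0, and the invariant factors of ∂_3 are all 1, so H_2 ≅ 0.
  H_3: rank ker ∂_3 − rank ∂_4 = (4 − 4) − 0 = 0, and there is no ∂_4, so H_3 ≅ 0.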